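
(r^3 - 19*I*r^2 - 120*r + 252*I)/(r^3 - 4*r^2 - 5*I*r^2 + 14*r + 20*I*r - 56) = (r^2 - 12*I*r - 36)/(r^2 + 2*r*(-2 + I) - 8*I)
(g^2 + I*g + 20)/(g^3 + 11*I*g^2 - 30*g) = (g - 4*I)/(g*(g + 6*I))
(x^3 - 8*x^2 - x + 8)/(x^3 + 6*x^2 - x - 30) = (x^3 - 8*x^2 - x + 8)/(x^3 + 6*x^2 - x - 30)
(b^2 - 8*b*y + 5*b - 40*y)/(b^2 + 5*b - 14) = (b^2 - 8*b*y + 5*b - 40*y)/(b^2 + 5*b - 14)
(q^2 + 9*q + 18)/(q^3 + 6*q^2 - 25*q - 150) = (q + 3)/(q^2 - 25)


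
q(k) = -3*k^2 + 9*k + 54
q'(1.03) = 2.82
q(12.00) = -270.00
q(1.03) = 60.09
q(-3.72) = -21.00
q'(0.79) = 4.26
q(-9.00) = -270.00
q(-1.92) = 25.66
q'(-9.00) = 63.00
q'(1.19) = 1.86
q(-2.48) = 13.23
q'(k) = 9 - 6*k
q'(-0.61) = 12.66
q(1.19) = 60.46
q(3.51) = 48.63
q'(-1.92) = 20.52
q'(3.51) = -12.06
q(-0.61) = 47.39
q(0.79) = 59.24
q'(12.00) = -63.00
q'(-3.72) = 31.32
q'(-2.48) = 23.88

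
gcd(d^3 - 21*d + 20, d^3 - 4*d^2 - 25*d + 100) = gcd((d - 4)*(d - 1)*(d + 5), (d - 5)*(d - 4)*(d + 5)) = d^2 + d - 20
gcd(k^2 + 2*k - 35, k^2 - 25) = k - 5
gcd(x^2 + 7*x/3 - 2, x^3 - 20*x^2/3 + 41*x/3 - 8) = 1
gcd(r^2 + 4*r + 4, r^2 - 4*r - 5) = 1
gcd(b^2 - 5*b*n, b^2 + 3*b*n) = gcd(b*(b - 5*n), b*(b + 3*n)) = b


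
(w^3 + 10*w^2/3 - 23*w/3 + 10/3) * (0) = 0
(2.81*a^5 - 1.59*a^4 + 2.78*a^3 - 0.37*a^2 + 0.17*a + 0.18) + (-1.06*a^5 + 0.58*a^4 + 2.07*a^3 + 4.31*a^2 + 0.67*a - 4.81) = 1.75*a^5 - 1.01*a^4 + 4.85*a^3 + 3.94*a^2 + 0.84*a - 4.63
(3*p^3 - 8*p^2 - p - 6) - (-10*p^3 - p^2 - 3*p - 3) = 13*p^3 - 7*p^2 + 2*p - 3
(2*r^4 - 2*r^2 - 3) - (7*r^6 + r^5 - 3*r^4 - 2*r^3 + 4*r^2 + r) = -7*r^6 - r^5 + 5*r^4 + 2*r^3 - 6*r^2 - r - 3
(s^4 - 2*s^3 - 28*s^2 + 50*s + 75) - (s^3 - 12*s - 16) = s^4 - 3*s^3 - 28*s^2 + 62*s + 91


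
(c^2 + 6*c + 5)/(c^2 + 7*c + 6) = (c + 5)/(c + 6)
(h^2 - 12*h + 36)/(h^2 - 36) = (h - 6)/(h + 6)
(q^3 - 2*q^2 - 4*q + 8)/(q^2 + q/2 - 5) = 2*(q^2 - 4)/(2*q + 5)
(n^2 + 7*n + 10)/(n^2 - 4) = (n + 5)/(n - 2)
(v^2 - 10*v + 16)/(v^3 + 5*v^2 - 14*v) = (v - 8)/(v*(v + 7))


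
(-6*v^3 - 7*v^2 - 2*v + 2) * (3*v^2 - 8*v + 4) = -18*v^5 + 27*v^4 + 26*v^3 - 6*v^2 - 24*v + 8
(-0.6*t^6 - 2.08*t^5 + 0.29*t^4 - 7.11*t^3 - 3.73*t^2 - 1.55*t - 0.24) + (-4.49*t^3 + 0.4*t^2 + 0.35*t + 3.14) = -0.6*t^6 - 2.08*t^5 + 0.29*t^4 - 11.6*t^3 - 3.33*t^2 - 1.2*t + 2.9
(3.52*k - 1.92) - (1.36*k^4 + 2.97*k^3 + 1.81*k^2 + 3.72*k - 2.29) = -1.36*k^4 - 2.97*k^3 - 1.81*k^2 - 0.2*k + 0.37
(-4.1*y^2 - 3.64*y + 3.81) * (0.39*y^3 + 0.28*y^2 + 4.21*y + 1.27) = -1.599*y^5 - 2.5676*y^4 - 16.7943*y^3 - 19.4646*y^2 + 11.4173*y + 4.8387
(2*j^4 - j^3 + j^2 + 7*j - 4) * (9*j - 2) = 18*j^5 - 13*j^4 + 11*j^3 + 61*j^2 - 50*j + 8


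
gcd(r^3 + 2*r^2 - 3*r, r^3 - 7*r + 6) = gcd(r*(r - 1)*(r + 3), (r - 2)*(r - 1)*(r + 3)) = r^2 + 2*r - 3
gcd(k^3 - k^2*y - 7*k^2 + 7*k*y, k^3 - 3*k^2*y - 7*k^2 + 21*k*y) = k^2 - 7*k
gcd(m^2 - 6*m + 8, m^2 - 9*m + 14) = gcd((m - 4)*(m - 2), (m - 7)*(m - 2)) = m - 2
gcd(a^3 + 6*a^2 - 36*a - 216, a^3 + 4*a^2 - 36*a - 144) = a^2 - 36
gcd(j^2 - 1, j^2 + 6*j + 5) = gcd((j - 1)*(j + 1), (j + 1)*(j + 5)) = j + 1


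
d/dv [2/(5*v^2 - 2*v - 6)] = 4*(1 - 5*v)/(-5*v^2 + 2*v + 6)^2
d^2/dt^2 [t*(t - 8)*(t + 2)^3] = 20*t^3 - 24*t^2 - 216*t - 176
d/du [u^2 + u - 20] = 2*u + 1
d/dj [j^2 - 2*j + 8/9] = 2*j - 2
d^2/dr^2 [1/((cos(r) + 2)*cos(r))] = (-2*(1 - cos(2*r))^2 + 15*cos(r) - 6*cos(2*r) - 3*cos(3*r) + 18)/(2*(cos(r) + 2)^3*cos(r)^3)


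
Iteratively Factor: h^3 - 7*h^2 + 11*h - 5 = (h - 1)*(h^2 - 6*h + 5) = (h - 1)^2*(h - 5)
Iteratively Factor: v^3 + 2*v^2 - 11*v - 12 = (v + 4)*(v^2 - 2*v - 3) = (v + 1)*(v + 4)*(v - 3)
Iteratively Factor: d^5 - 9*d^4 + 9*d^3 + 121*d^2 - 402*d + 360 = (d - 2)*(d^4 - 7*d^3 - 5*d^2 + 111*d - 180) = (d - 3)*(d - 2)*(d^3 - 4*d^2 - 17*d + 60) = (d - 5)*(d - 3)*(d - 2)*(d^2 + d - 12) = (d - 5)*(d - 3)*(d - 2)*(d + 4)*(d - 3)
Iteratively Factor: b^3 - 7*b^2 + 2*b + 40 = (b - 4)*(b^2 - 3*b - 10) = (b - 4)*(b + 2)*(b - 5)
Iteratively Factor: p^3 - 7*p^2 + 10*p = (p)*(p^2 - 7*p + 10) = p*(p - 5)*(p - 2)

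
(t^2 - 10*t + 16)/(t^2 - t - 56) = (t - 2)/(t + 7)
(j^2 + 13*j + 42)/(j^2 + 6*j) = (j + 7)/j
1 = 1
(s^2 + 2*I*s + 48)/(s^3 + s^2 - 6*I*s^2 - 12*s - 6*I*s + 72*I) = (s + 8*I)/(s^2 + s - 12)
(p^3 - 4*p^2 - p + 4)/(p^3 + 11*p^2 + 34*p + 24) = (p^2 - 5*p + 4)/(p^2 + 10*p + 24)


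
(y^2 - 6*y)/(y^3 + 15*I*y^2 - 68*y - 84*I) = y*(y - 6)/(y^3 + 15*I*y^2 - 68*y - 84*I)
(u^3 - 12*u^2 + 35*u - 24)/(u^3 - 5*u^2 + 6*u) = (u^2 - 9*u + 8)/(u*(u - 2))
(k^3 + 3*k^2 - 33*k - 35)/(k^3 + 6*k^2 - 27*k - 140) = (k + 1)/(k + 4)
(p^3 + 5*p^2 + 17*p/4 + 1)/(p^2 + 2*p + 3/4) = (2*p^2 + 9*p + 4)/(2*p + 3)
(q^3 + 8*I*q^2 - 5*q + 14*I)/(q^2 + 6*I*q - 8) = (q^2 + 6*I*q + 7)/(q + 4*I)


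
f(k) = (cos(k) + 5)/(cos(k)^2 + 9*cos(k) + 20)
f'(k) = (2*sin(k)*cos(k) + 9*sin(k))*(cos(k) + 5)/(cos(k)^2 + 9*cos(k) + 20)^2 - sin(k)/(cos(k)^2 + 9*cos(k) + 20)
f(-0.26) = 0.20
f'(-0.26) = -0.01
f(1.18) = 0.23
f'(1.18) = 0.05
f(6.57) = 0.20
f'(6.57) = 0.01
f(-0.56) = 0.21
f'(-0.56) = -0.02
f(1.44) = 0.24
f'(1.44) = 0.06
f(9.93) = 0.32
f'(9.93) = -0.05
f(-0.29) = 0.20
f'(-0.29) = -0.01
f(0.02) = 0.20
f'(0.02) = 0.00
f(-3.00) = 0.33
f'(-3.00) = -0.02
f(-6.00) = 0.20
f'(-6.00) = 0.01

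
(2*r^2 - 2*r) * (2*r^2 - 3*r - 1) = 4*r^4 - 10*r^3 + 4*r^2 + 2*r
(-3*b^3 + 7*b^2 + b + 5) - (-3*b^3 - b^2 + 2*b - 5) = 8*b^2 - b + 10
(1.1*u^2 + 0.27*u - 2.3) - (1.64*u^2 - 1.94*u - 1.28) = -0.54*u^2 + 2.21*u - 1.02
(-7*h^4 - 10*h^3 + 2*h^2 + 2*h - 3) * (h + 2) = -7*h^5 - 24*h^4 - 18*h^3 + 6*h^2 + h - 6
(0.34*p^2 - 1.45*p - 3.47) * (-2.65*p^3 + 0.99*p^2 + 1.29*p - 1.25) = -0.901*p^5 + 4.1791*p^4 + 8.1986*p^3 - 5.7308*p^2 - 2.6638*p + 4.3375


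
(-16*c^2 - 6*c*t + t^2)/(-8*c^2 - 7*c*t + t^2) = (2*c + t)/(c + t)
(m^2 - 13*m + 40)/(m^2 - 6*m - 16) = (m - 5)/(m + 2)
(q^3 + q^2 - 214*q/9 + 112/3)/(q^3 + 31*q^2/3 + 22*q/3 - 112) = (q - 7/3)/(q + 7)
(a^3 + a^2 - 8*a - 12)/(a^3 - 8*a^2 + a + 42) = (a + 2)/(a - 7)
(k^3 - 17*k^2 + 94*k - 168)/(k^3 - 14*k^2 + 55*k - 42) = (k - 4)/(k - 1)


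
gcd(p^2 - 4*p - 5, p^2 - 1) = p + 1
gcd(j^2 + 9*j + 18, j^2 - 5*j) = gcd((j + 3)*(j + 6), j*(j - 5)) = 1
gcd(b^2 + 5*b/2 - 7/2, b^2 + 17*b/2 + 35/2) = b + 7/2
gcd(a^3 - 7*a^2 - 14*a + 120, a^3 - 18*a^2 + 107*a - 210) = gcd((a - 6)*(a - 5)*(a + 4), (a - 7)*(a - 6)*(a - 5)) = a^2 - 11*a + 30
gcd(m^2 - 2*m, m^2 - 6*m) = m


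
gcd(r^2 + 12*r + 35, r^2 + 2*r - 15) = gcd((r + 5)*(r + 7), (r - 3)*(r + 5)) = r + 5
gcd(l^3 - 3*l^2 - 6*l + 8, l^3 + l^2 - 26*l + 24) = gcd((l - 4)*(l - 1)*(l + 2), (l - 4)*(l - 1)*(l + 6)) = l^2 - 5*l + 4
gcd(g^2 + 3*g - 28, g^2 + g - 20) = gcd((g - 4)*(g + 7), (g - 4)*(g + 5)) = g - 4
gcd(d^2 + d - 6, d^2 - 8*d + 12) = d - 2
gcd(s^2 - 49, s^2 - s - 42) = s - 7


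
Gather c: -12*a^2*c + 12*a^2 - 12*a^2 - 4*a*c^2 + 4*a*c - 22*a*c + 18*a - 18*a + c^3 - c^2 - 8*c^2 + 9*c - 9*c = c^3 + c^2*(-4*a - 9) + c*(-12*a^2 - 18*a)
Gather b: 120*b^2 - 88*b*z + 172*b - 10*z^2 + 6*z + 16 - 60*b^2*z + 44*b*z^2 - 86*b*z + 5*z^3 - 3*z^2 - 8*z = b^2*(120 - 60*z) + b*(44*z^2 - 174*z + 172) + 5*z^3 - 13*z^2 - 2*z + 16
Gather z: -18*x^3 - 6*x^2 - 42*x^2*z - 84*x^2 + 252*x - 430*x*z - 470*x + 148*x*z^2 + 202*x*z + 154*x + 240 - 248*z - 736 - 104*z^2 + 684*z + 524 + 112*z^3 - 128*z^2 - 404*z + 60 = -18*x^3 - 90*x^2 - 64*x + 112*z^3 + z^2*(148*x - 232) + z*(-42*x^2 - 228*x + 32) + 88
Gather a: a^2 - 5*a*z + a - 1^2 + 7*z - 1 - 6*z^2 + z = a^2 + a*(1 - 5*z) - 6*z^2 + 8*z - 2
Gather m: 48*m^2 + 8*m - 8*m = 48*m^2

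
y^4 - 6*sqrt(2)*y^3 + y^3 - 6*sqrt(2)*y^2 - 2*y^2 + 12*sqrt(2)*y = y*(y - 1)*(y + 2)*(y - 6*sqrt(2))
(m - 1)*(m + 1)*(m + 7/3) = m^3 + 7*m^2/3 - m - 7/3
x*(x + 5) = x^2 + 5*x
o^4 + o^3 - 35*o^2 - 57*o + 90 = (o - 6)*(o - 1)*(o + 3)*(o + 5)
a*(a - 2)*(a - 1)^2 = a^4 - 4*a^3 + 5*a^2 - 2*a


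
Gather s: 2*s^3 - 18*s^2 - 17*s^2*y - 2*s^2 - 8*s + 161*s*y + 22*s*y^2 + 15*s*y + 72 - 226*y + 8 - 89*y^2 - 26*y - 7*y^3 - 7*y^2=2*s^3 + s^2*(-17*y - 20) + s*(22*y^2 + 176*y - 8) - 7*y^3 - 96*y^2 - 252*y + 80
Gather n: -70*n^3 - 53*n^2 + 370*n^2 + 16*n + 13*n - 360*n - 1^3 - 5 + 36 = -70*n^3 + 317*n^2 - 331*n + 30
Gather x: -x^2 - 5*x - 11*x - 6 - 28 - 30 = -x^2 - 16*x - 64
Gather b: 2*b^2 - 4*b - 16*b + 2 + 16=2*b^2 - 20*b + 18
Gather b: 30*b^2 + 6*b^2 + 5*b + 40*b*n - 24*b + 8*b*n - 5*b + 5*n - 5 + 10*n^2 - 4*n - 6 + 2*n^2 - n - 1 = 36*b^2 + b*(48*n - 24) + 12*n^2 - 12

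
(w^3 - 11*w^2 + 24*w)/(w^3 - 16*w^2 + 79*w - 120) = w/(w - 5)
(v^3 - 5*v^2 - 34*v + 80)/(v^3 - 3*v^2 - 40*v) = (v - 2)/v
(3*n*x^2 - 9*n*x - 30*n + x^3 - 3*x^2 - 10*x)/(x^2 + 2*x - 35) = (3*n*x + 6*n + x^2 + 2*x)/(x + 7)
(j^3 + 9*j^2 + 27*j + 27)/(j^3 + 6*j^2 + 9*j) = (j + 3)/j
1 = 1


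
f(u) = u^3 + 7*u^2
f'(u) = 3*u^2 + 14*u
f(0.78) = 4.73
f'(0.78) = 12.75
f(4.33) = 212.43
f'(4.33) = 116.87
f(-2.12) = 21.93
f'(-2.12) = -16.20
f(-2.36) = 25.84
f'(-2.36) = -16.33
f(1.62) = 22.62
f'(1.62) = 30.55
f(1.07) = 9.24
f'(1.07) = 18.41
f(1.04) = 8.70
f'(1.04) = 17.80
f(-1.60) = 13.82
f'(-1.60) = -14.72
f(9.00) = 1296.00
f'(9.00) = 369.00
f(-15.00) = -1800.00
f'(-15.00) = 465.00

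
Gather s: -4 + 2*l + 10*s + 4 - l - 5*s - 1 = l + 5*s - 1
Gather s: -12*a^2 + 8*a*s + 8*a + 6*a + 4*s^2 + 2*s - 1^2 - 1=-12*a^2 + 14*a + 4*s^2 + s*(8*a + 2) - 2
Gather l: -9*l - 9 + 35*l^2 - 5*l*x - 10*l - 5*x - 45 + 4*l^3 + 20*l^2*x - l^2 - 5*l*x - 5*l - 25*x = 4*l^3 + l^2*(20*x + 34) + l*(-10*x - 24) - 30*x - 54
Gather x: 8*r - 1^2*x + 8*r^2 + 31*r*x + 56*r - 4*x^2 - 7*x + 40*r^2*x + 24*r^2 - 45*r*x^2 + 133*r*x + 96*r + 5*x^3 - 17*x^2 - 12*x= 32*r^2 + 160*r + 5*x^3 + x^2*(-45*r - 21) + x*(40*r^2 + 164*r - 20)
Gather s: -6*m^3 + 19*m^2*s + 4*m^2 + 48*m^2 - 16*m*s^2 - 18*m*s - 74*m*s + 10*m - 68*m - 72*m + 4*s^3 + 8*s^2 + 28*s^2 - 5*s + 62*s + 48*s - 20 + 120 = -6*m^3 + 52*m^2 - 130*m + 4*s^3 + s^2*(36 - 16*m) + s*(19*m^2 - 92*m + 105) + 100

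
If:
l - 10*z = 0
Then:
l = 10*z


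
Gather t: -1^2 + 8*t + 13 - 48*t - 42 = -40*t - 30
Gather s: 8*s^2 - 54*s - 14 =8*s^2 - 54*s - 14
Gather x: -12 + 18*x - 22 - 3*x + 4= 15*x - 30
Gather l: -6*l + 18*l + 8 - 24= 12*l - 16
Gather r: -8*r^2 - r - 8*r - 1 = -8*r^2 - 9*r - 1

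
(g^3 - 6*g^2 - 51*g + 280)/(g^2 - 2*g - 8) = (-g^3 + 6*g^2 + 51*g - 280)/(-g^2 + 2*g + 8)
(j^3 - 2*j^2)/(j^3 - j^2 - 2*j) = j/(j + 1)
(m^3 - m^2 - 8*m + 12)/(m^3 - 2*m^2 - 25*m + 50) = (m^2 + m - 6)/(m^2 - 25)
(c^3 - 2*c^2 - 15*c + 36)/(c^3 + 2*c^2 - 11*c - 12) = (c - 3)/(c + 1)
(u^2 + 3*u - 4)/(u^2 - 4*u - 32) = (u - 1)/(u - 8)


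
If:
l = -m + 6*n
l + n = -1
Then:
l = -n - 1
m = 7*n + 1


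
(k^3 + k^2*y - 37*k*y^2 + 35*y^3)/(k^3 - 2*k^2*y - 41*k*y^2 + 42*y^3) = (-k^2 - 2*k*y + 35*y^2)/(-k^2 + k*y + 42*y^2)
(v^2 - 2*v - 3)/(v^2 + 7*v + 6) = (v - 3)/(v + 6)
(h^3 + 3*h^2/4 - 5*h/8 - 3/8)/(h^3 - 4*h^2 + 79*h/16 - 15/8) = 2*(2*h^2 + 3*h + 1)/(4*h^2 - 13*h + 10)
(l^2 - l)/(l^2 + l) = (l - 1)/(l + 1)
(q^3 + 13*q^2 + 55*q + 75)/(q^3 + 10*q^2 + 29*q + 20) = (q^2 + 8*q + 15)/(q^2 + 5*q + 4)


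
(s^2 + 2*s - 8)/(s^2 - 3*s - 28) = (s - 2)/(s - 7)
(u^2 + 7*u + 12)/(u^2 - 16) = (u + 3)/(u - 4)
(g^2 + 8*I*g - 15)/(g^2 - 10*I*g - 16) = (-g^2 - 8*I*g + 15)/(-g^2 + 10*I*g + 16)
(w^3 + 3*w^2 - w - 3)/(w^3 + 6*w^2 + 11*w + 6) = (w - 1)/(w + 2)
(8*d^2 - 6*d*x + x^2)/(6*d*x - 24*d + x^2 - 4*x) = (8*d^2 - 6*d*x + x^2)/(6*d*x - 24*d + x^2 - 4*x)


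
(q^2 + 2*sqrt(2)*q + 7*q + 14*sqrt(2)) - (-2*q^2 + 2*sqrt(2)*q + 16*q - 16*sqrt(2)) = 3*q^2 - 9*q + 30*sqrt(2)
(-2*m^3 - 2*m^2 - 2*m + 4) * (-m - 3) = 2*m^4 + 8*m^3 + 8*m^2 + 2*m - 12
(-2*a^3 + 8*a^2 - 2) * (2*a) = -4*a^4 + 16*a^3 - 4*a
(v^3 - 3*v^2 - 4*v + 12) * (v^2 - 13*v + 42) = v^5 - 16*v^4 + 77*v^3 - 62*v^2 - 324*v + 504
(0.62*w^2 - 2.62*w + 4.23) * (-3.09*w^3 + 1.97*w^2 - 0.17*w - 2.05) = -1.9158*w^5 + 9.3172*w^4 - 18.3375*w^3 + 7.5075*w^2 + 4.6519*w - 8.6715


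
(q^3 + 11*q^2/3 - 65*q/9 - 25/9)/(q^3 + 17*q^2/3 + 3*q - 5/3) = (9*q^2 - 12*q - 5)/(3*(3*q^2 + 2*q - 1))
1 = 1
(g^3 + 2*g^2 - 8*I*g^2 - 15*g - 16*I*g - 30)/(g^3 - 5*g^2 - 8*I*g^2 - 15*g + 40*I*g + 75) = (g + 2)/(g - 5)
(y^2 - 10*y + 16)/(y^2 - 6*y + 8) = (y - 8)/(y - 4)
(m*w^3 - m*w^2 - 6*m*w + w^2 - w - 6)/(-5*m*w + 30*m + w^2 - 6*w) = (-m*w^3 + m*w^2 + 6*m*w - w^2 + w + 6)/(5*m*w - 30*m - w^2 + 6*w)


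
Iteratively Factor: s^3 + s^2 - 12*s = (s)*(s^2 + s - 12) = s*(s - 3)*(s + 4)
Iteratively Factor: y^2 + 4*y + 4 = (y + 2)*(y + 2)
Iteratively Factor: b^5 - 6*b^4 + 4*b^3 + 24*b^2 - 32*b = (b - 2)*(b^4 - 4*b^3 - 4*b^2 + 16*b) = (b - 2)*(b + 2)*(b^3 - 6*b^2 + 8*b) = (b - 2)^2*(b + 2)*(b^2 - 4*b) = (b - 4)*(b - 2)^2*(b + 2)*(b)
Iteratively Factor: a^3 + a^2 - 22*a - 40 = (a + 2)*(a^2 - a - 20) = (a + 2)*(a + 4)*(a - 5)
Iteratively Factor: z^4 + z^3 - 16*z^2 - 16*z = (z)*(z^3 + z^2 - 16*z - 16) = z*(z + 4)*(z^2 - 3*z - 4) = z*(z - 4)*(z + 4)*(z + 1)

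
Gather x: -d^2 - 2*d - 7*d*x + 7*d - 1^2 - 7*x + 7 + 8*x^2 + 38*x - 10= -d^2 + 5*d + 8*x^2 + x*(31 - 7*d) - 4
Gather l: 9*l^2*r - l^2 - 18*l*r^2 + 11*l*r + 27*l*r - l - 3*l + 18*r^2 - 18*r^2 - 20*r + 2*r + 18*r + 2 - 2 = l^2*(9*r - 1) + l*(-18*r^2 + 38*r - 4)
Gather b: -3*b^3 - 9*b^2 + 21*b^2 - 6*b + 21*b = -3*b^3 + 12*b^2 + 15*b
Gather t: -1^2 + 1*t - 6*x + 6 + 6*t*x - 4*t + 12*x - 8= t*(6*x - 3) + 6*x - 3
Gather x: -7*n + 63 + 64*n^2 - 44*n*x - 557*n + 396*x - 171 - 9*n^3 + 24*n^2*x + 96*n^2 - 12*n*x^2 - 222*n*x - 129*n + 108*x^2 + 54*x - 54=-9*n^3 + 160*n^2 - 693*n + x^2*(108 - 12*n) + x*(24*n^2 - 266*n + 450) - 162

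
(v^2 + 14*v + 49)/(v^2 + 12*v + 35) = (v + 7)/(v + 5)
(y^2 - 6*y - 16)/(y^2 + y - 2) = (y - 8)/(y - 1)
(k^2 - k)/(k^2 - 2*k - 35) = k*(1 - k)/(-k^2 + 2*k + 35)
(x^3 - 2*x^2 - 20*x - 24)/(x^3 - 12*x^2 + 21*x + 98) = (x^2 - 4*x - 12)/(x^2 - 14*x + 49)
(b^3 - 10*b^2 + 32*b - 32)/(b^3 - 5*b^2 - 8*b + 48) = (b - 2)/(b + 3)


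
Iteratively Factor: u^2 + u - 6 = (u + 3)*(u - 2)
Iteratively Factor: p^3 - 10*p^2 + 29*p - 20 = (p - 1)*(p^2 - 9*p + 20) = (p - 5)*(p - 1)*(p - 4)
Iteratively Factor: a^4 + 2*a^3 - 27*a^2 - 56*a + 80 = (a - 5)*(a^3 + 7*a^2 + 8*a - 16) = (a - 5)*(a + 4)*(a^2 + 3*a - 4) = (a - 5)*(a - 1)*(a + 4)*(a + 4)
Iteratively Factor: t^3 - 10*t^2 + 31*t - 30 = (t - 5)*(t^2 - 5*t + 6) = (t - 5)*(t - 2)*(t - 3)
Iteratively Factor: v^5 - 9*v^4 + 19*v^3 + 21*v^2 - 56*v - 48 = (v + 1)*(v^4 - 10*v^3 + 29*v^2 - 8*v - 48) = (v - 4)*(v + 1)*(v^3 - 6*v^2 + 5*v + 12) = (v - 4)*(v - 3)*(v + 1)*(v^2 - 3*v - 4) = (v - 4)^2*(v - 3)*(v + 1)*(v + 1)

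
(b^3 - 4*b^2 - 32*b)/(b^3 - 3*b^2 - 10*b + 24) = b*(b^2 - 4*b - 32)/(b^3 - 3*b^2 - 10*b + 24)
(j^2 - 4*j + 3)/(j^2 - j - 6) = (j - 1)/(j + 2)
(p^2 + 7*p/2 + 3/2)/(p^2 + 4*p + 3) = (p + 1/2)/(p + 1)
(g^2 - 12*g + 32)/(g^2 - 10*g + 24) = (g - 8)/(g - 6)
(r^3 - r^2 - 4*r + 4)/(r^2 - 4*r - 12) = (r^2 - 3*r + 2)/(r - 6)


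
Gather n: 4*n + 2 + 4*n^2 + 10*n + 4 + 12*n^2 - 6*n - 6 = 16*n^2 + 8*n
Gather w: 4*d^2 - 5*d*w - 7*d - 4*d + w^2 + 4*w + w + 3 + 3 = 4*d^2 - 11*d + w^2 + w*(5 - 5*d) + 6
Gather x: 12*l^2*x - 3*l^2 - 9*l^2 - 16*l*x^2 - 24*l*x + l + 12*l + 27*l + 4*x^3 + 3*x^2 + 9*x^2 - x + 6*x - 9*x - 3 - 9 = -12*l^2 + 40*l + 4*x^3 + x^2*(12 - 16*l) + x*(12*l^2 - 24*l - 4) - 12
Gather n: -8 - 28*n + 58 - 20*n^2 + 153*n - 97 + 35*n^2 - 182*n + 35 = 15*n^2 - 57*n - 12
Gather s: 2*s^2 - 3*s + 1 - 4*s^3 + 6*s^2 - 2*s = -4*s^3 + 8*s^2 - 5*s + 1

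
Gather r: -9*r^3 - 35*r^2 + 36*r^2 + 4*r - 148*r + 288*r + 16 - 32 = -9*r^3 + r^2 + 144*r - 16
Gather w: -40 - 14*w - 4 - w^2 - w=-w^2 - 15*w - 44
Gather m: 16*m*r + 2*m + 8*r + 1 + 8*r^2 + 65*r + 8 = m*(16*r + 2) + 8*r^2 + 73*r + 9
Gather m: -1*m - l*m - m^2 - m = -m^2 + m*(-l - 2)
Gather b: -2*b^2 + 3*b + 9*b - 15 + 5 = -2*b^2 + 12*b - 10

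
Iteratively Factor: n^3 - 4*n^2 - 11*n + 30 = (n - 2)*(n^2 - 2*n - 15) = (n - 5)*(n - 2)*(n + 3)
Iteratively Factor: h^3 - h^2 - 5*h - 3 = (h + 1)*(h^2 - 2*h - 3) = (h - 3)*(h + 1)*(h + 1)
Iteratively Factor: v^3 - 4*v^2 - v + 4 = (v - 1)*(v^2 - 3*v - 4) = (v - 4)*(v - 1)*(v + 1)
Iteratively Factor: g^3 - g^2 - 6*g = (g)*(g^2 - g - 6) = g*(g - 3)*(g + 2)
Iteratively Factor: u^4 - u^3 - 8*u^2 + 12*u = (u - 2)*(u^3 + u^2 - 6*u) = (u - 2)*(u + 3)*(u^2 - 2*u) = u*(u - 2)*(u + 3)*(u - 2)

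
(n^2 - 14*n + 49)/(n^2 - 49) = (n - 7)/(n + 7)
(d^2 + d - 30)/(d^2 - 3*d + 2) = (d^2 + d - 30)/(d^2 - 3*d + 2)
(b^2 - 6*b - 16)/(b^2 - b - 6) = (b - 8)/(b - 3)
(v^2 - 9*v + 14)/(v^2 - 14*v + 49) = (v - 2)/(v - 7)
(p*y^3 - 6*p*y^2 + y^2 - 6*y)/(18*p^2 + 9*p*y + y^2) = y*(p*y^2 - 6*p*y + y - 6)/(18*p^2 + 9*p*y + y^2)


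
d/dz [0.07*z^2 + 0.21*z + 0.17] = 0.14*z + 0.21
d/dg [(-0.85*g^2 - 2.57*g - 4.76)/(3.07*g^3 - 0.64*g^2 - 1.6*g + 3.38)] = (2.6095*g^4 + 15.7798*g^3 + 43.5548*g^2 - 11.8388*g - 16.3026)/(9.4249*g^6 - 3.9296*g^5 - 9.4144*g^4 + 22.8012*g^3 - 1.7664*g^2 - 10.816*g + 11.4244)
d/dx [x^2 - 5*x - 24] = 2*x - 5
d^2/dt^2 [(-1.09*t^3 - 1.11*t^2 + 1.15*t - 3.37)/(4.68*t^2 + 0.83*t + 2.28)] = (2.8421709430404e-14*t^5 - 2.8421709430404e-14*t^4 + 80.758558*t^3 - 384.17796*t^2 - 186.165864*t + 51.382342)/(102.503232*t^6 + 54.536976*t^5 + 159.484572*t^4 + 53.710379*t^3 + 77.697612*t^2 + 12.944016*t + 11.852352)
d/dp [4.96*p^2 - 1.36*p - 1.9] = 9.92*p - 1.36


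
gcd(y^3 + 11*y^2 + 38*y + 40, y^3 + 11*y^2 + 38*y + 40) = y^3 + 11*y^2 + 38*y + 40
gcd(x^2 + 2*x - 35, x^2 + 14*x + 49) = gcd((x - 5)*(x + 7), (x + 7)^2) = x + 7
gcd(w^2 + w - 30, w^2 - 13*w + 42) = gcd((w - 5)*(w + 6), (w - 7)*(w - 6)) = 1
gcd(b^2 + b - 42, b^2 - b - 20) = 1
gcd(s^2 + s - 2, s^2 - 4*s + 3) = s - 1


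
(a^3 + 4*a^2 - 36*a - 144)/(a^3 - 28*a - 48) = (a + 6)/(a + 2)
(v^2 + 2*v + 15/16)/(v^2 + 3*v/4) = (v + 5/4)/v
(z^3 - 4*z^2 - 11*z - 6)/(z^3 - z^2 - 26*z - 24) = (z + 1)/(z + 4)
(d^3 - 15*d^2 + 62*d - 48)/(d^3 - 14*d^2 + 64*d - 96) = (d^2 - 9*d + 8)/(d^2 - 8*d + 16)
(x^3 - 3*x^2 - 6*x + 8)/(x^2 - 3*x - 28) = (-x^3 + 3*x^2 + 6*x - 8)/(-x^2 + 3*x + 28)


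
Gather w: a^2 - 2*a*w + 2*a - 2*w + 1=a^2 + 2*a + w*(-2*a - 2) + 1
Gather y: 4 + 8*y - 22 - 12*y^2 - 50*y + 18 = -12*y^2 - 42*y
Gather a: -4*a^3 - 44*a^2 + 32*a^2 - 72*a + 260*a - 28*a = -4*a^3 - 12*a^2 + 160*a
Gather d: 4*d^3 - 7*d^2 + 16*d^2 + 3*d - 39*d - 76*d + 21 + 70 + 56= 4*d^3 + 9*d^2 - 112*d + 147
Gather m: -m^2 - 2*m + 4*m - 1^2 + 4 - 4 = -m^2 + 2*m - 1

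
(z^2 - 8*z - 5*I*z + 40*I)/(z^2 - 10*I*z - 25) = (z - 8)/(z - 5*I)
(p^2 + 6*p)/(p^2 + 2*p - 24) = p/(p - 4)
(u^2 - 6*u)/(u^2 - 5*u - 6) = u/(u + 1)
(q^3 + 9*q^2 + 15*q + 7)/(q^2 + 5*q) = (q^3 + 9*q^2 + 15*q + 7)/(q*(q + 5))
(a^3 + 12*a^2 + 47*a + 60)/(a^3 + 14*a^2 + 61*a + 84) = (a + 5)/(a + 7)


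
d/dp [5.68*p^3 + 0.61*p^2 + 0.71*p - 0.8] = 17.04*p^2 + 1.22*p + 0.71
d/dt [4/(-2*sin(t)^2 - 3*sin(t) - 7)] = 4*(4*sin(t) + 3)*cos(t)/(3*sin(t) - cos(2*t) + 8)^2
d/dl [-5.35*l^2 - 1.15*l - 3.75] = -10.7*l - 1.15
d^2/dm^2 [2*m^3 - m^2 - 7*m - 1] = 12*m - 2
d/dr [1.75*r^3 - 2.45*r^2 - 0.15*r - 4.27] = 5.25*r^2 - 4.9*r - 0.15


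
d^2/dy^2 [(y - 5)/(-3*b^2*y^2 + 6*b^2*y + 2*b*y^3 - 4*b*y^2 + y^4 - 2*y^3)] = 2*(y*(3*b^2*y - 6*b^2 - 2*b*y^2 + 4*b*y - y^3 + 2*y^2)*(6*b^2*y - 6*b^2 - 6*b*y^2 + 8*b*y - 4*y^3 + 6*y^2 + (y - 5)*(3*b^2 - 6*b*y + 4*b - 6*y^2 + 6*y)) - 4*(y - 5)*(3*b^2*y - 3*b^2 - 3*b*y^2 + 4*b*y - 2*y^3 + 3*y^2)^2)/(y^3*(3*b^2*y - 6*b^2 - 2*b*y^2 + 4*b*y - y^3 + 2*y^2)^3)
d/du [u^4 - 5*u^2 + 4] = 4*u^3 - 10*u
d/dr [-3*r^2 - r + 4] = -6*r - 1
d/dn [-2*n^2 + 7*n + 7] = 7 - 4*n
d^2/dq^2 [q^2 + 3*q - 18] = 2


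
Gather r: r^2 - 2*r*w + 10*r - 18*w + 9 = r^2 + r*(10 - 2*w) - 18*w + 9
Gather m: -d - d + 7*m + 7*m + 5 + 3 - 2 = -2*d + 14*m + 6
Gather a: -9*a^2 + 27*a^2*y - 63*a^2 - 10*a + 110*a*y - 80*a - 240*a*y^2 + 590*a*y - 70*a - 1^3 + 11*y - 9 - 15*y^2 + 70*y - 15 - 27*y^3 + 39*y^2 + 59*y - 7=a^2*(27*y - 72) + a*(-240*y^2 + 700*y - 160) - 27*y^3 + 24*y^2 + 140*y - 32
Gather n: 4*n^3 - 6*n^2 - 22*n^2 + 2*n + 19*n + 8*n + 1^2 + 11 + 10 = 4*n^3 - 28*n^2 + 29*n + 22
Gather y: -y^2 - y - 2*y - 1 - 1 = -y^2 - 3*y - 2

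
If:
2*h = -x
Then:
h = -x/2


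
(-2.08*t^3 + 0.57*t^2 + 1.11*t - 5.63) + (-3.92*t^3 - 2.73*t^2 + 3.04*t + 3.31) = -6.0*t^3 - 2.16*t^2 + 4.15*t - 2.32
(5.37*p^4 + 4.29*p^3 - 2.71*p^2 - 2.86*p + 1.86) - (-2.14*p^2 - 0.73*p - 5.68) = 5.37*p^4 + 4.29*p^3 - 0.57*p^2 - 2.13*p + 7.54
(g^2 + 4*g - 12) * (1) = g^2 + 4*g - 12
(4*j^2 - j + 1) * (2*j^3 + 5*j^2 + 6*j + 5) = 8*j^5 + 18*j^4 + 21*j^3 + 19*j^2 + j + 5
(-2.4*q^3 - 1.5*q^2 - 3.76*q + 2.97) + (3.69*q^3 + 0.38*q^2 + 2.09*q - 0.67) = 1.29*q^3 - 1.12*q^2 - 1.67*q + 2.3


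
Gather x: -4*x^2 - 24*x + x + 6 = -4*x^2 - 23*x + 6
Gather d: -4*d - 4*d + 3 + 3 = 6 - 8*d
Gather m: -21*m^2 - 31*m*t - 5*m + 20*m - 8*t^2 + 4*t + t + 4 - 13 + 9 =-21*m^2 + m*(15 - 31*t) - 8*t^2 + 5*t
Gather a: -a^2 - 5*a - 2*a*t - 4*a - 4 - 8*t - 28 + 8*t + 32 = -a^2 + a*(-2*t - 9)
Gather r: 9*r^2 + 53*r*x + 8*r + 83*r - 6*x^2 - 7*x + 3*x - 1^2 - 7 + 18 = 9*r^2 + r*(53*x + 91) - 6*x^2 - 4*x + 10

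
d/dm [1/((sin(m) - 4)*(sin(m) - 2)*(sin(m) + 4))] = (-3*sin(m)^2 + 4*sin(m) + 16)*cos(m)/((sin(m) - 4)^2*(sin(m) - 2)^2*(sin(m) + 4)^2)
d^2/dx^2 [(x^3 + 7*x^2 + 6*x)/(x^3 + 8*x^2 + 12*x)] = -2/(x^3 + 6*x^2 + 12*x + 8)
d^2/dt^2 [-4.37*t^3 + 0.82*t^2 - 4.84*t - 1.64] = 1.64 - 26.22*t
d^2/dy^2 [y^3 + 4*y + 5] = 6*y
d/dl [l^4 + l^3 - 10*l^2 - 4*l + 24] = 4*l^3 + 3*l^2 - 20*l - 4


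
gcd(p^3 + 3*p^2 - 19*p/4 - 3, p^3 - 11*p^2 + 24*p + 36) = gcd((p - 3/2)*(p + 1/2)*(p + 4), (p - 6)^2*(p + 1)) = 1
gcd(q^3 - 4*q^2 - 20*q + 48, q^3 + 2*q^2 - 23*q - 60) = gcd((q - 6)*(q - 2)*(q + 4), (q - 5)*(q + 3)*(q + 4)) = q + 4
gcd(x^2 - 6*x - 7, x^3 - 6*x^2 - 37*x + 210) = x - 7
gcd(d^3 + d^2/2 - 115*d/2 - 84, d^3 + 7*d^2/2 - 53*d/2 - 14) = d + 7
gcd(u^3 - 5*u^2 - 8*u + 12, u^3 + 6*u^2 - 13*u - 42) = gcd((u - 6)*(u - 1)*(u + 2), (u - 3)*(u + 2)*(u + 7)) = u + 2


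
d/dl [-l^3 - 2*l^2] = l*(-3*l - 4)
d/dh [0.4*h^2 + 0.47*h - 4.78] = 0.8*h + 0.47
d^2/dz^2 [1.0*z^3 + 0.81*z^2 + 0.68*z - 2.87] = 6.0*z + 1.62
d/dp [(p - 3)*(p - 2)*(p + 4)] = 3*p^2 - 2*p - 14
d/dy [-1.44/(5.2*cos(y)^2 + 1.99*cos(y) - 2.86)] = -(14.976*cos(y) + 2.8656)*sin(y)/(5.2*cos(y)^2 + 1.99*cos(y) - 2.86)^2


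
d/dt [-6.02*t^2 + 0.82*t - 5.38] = 0.82 - 12.04*t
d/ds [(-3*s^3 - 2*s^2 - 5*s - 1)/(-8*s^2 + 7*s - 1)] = 3*(8*s^4 - 14*s^3 - 15*s^2 - 4*s + 4)/(64*s^4 - 112*s^3 + 65*s^2 - 14*s + 1)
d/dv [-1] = 0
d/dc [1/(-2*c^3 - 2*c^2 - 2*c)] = (3*c^2 + 2*c + 1)/(2*c^2*(c^2 + c + 1)^2)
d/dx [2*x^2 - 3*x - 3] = 4*x - 3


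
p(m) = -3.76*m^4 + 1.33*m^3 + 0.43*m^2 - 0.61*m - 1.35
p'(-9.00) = 11279.00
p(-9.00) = -25599.96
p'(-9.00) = 11279.00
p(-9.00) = -25599.96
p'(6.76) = -4458.56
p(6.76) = -7426.86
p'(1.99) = -101.62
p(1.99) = -49.35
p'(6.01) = -3116.23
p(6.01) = -4606.29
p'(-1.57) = 66.08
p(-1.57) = -27.32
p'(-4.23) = 1205.48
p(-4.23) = -1295.53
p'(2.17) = -133.64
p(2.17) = -70.43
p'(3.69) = -698.77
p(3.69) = -628.02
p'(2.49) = -205.92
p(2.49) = -124.21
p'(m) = -15.04*m^3 + 3.99*m^2 + 0.86*m - 0.61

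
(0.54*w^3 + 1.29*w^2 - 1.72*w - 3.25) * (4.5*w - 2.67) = 2.43*w^4 + 4.3632*w^3 - 11.1843*w^2 - 10.0326*w + 8.6775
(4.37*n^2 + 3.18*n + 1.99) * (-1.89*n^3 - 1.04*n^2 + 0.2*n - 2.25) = -8.2593*n^5 - 10.555*n^4 - 6.1943*n^3 - 11.2661*n^2 - 6.757*n - 4.4775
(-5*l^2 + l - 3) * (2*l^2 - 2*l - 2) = -10*l^4 + 12*l^3 + 2*l^2 + 4*l + 6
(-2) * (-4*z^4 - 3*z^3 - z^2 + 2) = 8*z^4 + 6*z^3 + 2*z^2 - 4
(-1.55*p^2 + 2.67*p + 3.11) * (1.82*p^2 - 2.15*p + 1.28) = -2.821*p^4 + 8.1919*p^3 - 2.0643*p^2 - 3.2689*p + 3.9808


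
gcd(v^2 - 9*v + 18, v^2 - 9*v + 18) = v^2 - 9*v + 18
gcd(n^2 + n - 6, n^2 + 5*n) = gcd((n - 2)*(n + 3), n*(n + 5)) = 1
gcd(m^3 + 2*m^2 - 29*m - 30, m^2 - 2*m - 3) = m + 1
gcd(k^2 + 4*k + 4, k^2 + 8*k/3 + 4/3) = k + 2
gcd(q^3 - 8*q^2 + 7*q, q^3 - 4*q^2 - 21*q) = q^2 - 7*q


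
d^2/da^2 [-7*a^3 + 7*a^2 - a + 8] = 14 - 42*a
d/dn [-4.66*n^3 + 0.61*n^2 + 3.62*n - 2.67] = -13.98*n^2 + 1.22*n + 3.62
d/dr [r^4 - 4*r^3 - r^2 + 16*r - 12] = 4*r^3 - 12*r^2 - 2*r + 16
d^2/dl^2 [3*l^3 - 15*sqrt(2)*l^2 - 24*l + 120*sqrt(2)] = 18*l - 30*sqrt(2)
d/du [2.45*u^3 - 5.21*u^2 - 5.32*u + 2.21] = 7.35*u^2 - 10.42*u - 5.32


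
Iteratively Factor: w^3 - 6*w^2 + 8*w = (w - 4)*(w^2 - 2*w) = w*(w - 4)*(w - 2)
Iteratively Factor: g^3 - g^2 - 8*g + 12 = (g + 3)*(g^2 - 4*g + 4) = (g - 2)*(g + 3)*(g - 2)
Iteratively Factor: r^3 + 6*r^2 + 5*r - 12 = (r + 3)*(r^2 + 3*r - 4) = (r - 1)*(r + 3)*(r + 4)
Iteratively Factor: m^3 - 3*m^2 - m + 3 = (m + 1)*(m^2 - 4*m + 3) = (m - 1)*(m + 1)*(m - 3)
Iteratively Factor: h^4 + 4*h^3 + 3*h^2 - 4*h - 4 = (h + 2)*(h^3 + 2*h^2 - h - 2) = (h - 1)*(h + 2)*(h^2 + 3*h + 2) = (h - 1)*(h + 2)^2*(h + 1)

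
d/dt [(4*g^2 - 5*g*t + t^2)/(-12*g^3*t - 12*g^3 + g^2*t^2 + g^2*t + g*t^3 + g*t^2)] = ((-5*g + 2*t)*(-12*g^2*t - 12*g^2 + g*t^2 + g*t + t^3 + t^2) - (4*g^2 - 5*g*t + t^2)*(-12*g^2 + 2*g*t + g + 3*t^2 + 2*t))/(g*(-12*g^2*t - 12*g^2 + g*t^2 + g*t + t^3 + t^2)^2)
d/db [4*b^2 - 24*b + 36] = 8*b - 24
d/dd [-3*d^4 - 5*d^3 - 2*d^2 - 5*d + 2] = -12*d^3 - 15*d^2 - 4*d - 5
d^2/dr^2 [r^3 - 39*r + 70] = 6*r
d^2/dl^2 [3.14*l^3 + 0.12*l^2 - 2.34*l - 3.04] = 18.84*l + 0.24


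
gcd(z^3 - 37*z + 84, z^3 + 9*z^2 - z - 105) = z^2 + 4*z - 21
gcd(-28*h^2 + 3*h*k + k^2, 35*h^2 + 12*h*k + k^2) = 7*h + k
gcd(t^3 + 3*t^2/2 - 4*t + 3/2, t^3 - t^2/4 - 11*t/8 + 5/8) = t^2 - 3*t/2 + 1/2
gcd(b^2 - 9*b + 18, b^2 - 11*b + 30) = b - 6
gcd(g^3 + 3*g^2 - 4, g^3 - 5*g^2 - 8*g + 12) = g^2 + g - 2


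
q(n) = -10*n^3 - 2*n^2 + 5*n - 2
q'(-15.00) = -6685.00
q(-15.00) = 33223.00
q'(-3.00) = -253.00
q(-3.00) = 235.00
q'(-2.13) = -122.59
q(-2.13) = 74.91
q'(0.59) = -7.80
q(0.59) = -1.80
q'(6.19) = -1169.24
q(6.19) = -2419.45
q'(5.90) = -1062.90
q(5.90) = -2095.91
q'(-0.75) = -8.88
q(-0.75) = -2.66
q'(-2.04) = -111.69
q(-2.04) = 64.37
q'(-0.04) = 5.11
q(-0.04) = -2.20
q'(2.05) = -129.28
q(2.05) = -86.31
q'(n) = -30*n^2 - 4*n + 5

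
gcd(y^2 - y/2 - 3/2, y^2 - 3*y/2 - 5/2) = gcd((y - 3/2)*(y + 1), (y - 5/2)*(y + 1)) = y + 1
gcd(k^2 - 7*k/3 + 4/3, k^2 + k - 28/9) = k - 4/3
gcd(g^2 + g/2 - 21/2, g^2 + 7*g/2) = g + 7/2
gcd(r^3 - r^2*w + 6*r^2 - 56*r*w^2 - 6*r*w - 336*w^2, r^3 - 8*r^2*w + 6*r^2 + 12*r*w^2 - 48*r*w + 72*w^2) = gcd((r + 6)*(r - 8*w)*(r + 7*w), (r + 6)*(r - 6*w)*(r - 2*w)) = r + 6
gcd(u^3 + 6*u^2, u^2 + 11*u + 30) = u + 6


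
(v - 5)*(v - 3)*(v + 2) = v^3 - 6*v^2 - v + 30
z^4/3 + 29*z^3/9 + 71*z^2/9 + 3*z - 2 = (z/3 + 1/3)*(z - 1/3)*(z + 3)*(z + 6)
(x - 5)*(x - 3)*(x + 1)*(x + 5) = x^4 - 2*x^3 - 28*x^2 + 50*x + 75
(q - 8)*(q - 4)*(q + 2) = q^3 - 10*q^2 + 8*q + 64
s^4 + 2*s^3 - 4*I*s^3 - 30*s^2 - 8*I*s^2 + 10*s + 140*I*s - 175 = (s - 5)*(s + 7)*(s - 5*I)*(s + I)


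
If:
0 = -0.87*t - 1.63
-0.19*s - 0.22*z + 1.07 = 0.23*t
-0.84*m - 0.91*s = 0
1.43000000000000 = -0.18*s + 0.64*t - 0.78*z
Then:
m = -17.45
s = 16.11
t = -1.87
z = -7.09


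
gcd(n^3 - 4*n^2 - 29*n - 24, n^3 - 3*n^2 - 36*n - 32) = n^2 - 7*n - 8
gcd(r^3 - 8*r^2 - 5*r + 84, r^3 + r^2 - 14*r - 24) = r^2 - r - 12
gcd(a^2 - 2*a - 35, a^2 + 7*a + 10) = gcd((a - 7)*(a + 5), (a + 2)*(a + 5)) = a + 5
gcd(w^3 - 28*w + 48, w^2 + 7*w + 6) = w + 6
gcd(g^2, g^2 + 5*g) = g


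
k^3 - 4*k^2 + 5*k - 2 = (k - 2)*(k - 1)^2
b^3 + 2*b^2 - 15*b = b*(b - 3)*(b + 5)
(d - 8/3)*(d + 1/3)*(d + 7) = d^3 + 14*d^2/3 - 155*d/9 - 56/9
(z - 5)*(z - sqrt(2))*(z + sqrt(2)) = z^3 - 5*z^2 - 2*z + 10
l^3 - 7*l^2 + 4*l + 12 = (l - 6)*(l - 2)*(l + 1)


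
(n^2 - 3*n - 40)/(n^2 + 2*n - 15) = (n - 8)/(n - 3)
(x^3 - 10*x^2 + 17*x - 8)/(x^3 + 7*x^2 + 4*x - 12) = (x^2 - 9*x + 8)/(x^2 + 8*x + 12)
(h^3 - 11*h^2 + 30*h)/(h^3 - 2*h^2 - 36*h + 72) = h*(h - 5)/(h^2 + 4*h - 12)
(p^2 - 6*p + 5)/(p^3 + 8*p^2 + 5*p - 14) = (p - 5)/(p^2 + 9*p + 14)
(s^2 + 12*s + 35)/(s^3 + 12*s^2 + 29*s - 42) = (s + 5)/(s^2 + 5*s - 6)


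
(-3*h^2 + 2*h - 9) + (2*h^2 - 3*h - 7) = -h^2 - h - 16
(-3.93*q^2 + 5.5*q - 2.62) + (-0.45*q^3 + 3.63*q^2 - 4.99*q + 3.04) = -0.45*q^3 - 0.3*q^2 + 0.51*q + 0.42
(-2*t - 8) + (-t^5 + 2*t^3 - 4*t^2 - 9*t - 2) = -t^5 + 2*t^3 - 4*t^2 - 11*t - 10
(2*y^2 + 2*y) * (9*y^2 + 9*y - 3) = 18*y^4 + 36*y^3 + 12*y^2 - 6*y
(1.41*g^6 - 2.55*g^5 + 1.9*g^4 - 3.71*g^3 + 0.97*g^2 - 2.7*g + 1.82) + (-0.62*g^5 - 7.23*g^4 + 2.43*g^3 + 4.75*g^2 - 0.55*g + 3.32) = 1.41*g^6 - 3.17*g^5 - 5.33*g^4 - 1.28*g^3 + 5.72*g^2 - 3.25*g + 5.14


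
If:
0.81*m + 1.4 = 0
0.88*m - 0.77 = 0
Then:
No Solution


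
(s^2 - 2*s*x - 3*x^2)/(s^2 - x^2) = (-s + 3*x)/(-s + x)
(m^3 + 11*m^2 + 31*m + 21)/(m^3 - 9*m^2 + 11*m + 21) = (m^2 + 10*m + 21)/(m^2 - 10*m + 21)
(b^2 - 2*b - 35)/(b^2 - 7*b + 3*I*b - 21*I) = (b + 5)/(b + 3*I)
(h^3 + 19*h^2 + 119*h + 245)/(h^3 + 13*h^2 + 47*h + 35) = (h + 7)/(h + 1)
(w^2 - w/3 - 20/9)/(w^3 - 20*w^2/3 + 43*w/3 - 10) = (w + 4/3)/(w^2 - 5*w + 6)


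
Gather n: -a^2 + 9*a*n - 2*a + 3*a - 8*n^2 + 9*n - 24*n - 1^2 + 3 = -a^2 + a - 8*n^2 + n*(9*a - 15) + 2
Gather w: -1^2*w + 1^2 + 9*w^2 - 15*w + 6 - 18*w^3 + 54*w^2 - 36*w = -18*w^3 + 63*w^2 - 52*w + 7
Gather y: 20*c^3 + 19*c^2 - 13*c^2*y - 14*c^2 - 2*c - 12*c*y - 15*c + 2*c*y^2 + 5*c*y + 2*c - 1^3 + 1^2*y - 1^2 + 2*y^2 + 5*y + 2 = 20*c^3 + 5*c^2 - 15*c + y^2*(2*c + 2) + y*(-13*c^2 - 7*c + 6)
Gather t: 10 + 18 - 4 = 24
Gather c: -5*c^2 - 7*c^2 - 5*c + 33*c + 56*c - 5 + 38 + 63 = -12*c^2 + 84*c + 96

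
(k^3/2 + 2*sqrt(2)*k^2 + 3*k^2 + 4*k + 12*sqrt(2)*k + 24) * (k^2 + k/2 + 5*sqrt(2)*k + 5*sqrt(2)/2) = k^5/2 + 13*k^4/4 + 9*sqrt(2)*k^4/2 + 51*k^3/2 + 117*sqrt(2)*k^3/4 + 67*sqrt(2)*k^2/2 + 156*k^2 + 72*k + 130*sqrt(2)*k + 60*sqrt(2)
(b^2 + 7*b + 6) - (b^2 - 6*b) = 13*b + 6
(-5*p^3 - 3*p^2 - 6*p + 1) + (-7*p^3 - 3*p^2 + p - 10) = -12*p^3 - 6*p^2 - 5*p - 9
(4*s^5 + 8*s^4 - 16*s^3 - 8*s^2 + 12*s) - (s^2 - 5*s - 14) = 4*s^5 + 8*s^4 - 16*s^3 - 9*s^2 + 17*s + 14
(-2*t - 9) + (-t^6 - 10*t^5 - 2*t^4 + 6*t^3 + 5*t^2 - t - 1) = -t^6 - 10*t^5 - 2*t^4 + 6*t^3 + 5*t^2 - 3*t - 10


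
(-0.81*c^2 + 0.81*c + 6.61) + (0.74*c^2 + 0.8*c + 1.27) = -0.0700000000000001*c^2 + 1.61*c + 7.88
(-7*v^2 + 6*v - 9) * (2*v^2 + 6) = -14*v^4 + 12*v^3 - 60*v^2 + 36*v - 54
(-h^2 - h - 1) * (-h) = h^3 + h^2 + h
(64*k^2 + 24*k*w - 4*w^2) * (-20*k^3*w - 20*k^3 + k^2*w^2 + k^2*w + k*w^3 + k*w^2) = -1280*k^5*w - 1280*k^5 - 416*k^4*w^2 - 416*k^4*w + 168*k^3*w^3 + 168*k^3*w^2 + 20*k^2*w^4 + 20*k^2*w^3 - 4*k*w^5 - 4*k*w^4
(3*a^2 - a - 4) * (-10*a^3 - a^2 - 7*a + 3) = -30*a^5 + 7*a^4 + 20*a^3 + 20*a^2 + 25*a - 12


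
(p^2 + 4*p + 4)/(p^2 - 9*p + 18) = (p^2 + 4*p + 4)/(p^2 - 9*p + 18)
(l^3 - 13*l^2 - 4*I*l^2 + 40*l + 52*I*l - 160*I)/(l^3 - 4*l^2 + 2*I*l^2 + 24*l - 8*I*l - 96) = (l^2 - 13*l + 40)/(l^2 + l*(-4 + 6*I) - 24*I)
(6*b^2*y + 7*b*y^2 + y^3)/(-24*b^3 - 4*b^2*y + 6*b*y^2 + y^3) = y*(b + y)/(-4*b^2 + y^2)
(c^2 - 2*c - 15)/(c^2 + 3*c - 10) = (c^2 - 2*c - 15)/(c^2 + 3*c - 10)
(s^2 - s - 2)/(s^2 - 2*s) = (s + 1)/s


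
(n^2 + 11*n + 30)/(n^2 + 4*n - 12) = (n + 5)/(n - 2)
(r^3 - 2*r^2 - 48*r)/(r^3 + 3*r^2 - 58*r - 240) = r/(r + 5)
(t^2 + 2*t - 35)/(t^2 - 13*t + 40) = (t + 7)/(t - 8)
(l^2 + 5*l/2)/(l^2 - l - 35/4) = 2*l/(2*l - 7)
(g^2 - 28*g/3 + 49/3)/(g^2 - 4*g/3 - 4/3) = (-3*g^2 + 28*g - 49)/(-3*g^2 + 4*g + 4)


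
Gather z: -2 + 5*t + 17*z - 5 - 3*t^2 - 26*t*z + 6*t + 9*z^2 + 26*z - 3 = -3*t^2 + 11*t + 9*z^2 + z*(43 - 26*t) - 10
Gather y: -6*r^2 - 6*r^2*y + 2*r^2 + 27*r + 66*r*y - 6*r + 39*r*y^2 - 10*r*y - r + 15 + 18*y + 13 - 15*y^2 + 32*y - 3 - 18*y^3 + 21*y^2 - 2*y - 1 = -4*r^2 + 20*r - 18*y^3 + y^2*(39*r + 6) + y*(-6*r^2 + 56*r + 48) + 24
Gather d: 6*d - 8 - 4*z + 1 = 6*d - 4*z - 7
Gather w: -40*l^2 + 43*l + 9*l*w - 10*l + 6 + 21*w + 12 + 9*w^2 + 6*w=-40*l^2 + 33*l + 9*w^2 + w*(9*l + 27) + 18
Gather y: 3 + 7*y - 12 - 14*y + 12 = 3 - 7*y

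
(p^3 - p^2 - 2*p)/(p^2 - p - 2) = p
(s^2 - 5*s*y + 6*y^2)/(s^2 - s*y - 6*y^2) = (s - 2*y)/(s + 2*y)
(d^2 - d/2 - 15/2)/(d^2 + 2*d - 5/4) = 2*(d - 3)/(2*d - 1)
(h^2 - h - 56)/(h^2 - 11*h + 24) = (h + 7)/(h - 3)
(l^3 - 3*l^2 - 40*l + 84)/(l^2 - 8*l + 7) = (l^2 + 4*l - 12)/(l - 1)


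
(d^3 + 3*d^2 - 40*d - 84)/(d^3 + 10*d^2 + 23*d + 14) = (d - 6)/(d + 1)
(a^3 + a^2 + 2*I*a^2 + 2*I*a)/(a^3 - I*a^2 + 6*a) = (a + 1)/(a - 3*I)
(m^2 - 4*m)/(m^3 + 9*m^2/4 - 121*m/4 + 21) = 4*m/(4*m^2 + 25*m - 21)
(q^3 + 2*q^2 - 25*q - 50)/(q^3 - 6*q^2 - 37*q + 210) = (q^2 + 7*q + 10)/(q^2 - q - 42)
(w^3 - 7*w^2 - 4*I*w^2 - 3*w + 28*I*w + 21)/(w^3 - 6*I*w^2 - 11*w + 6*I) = (w - 7)/(w - 2*I)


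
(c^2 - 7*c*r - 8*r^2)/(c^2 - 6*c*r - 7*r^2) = (-c + 8*r)/(-c + 7*r)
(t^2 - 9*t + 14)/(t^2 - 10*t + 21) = (t - 2)/(t - 3)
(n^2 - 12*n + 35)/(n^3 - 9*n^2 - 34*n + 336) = (n - 5)/(n^2 - 2*n - 48)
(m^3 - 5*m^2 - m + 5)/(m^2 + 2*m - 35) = (m^2 - 1)/(m + 7)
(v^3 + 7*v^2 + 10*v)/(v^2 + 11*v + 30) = v*(v + 2)/(v + 6)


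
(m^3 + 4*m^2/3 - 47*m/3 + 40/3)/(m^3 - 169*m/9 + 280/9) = 3*(m - 1)/(3*m - 7)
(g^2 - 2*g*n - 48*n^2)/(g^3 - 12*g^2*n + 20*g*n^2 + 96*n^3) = (g + 6*n)/(g^2 - 4*g*n - 12*n^2)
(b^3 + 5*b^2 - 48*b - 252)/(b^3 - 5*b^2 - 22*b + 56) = (b^2 + 12*b + 36)/(b^2 + 2*b - 8)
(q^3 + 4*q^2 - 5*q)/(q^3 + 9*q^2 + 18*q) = (q^2 + 4*q - 5)/(q^2 + 9*q + 18)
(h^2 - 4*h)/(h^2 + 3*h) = (h - 4)/(h + 3)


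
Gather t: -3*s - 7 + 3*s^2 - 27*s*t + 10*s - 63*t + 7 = 3*s^2 + 7*s + t*(-27*s - 63)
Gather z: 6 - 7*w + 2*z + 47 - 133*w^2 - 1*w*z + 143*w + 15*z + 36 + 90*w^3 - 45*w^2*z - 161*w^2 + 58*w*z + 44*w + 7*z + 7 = 90*w^3 - 294*w^2 + 180*w + z*(-45*w^2 + 57*w + 24) + 96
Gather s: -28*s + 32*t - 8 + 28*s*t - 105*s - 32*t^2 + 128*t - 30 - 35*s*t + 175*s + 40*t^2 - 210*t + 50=s*(42 - 7*t) + 8*t^2 - 50*t + 12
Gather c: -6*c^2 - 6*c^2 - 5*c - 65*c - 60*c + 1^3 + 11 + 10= -12*c^2 - 130*c + 22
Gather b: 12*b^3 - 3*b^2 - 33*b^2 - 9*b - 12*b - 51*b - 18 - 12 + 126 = 12*b^3 - 36*b^2 - 72*b + 96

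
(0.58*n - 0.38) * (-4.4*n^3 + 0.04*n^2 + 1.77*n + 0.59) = -2.552*n^4 + 1.6952*n^3 + 1.0114*n^2 - 0.3304*n - 0.2242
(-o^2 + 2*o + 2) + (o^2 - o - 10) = o - 8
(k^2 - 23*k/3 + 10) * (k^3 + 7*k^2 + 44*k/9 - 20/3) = k^5 - 2*k^4/3 - 349*k^3/9 + 698*k^2/27 + 100*k - 200/3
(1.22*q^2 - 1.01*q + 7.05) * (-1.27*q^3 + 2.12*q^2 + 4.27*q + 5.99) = -1.5494*q^5 + 3.8691*q^4 - 5.8853*q^3 + 17.9411*q^2 + 24.0536*q + 42.2295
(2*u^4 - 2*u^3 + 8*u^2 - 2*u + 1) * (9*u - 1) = 18*u^5 - 20*u^4 + 74*u^3 - 26*u^2 + 11*u - 1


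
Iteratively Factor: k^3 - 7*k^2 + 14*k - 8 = (k - 4)*(k^2 - 3*k + 2) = (k - 4)*(k - 2)*(k - 1)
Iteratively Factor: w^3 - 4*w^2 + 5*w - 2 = (w - 2)*(w^2 - 2*w + 1) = (w - 2)*(w - 1)*(w - 1)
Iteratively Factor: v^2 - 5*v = (v)*(v - 5)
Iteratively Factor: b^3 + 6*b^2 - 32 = (b + 4)*(b^2 + 2*b - 8) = (b + 4)^2*(b - 2)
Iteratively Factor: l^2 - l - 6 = (l + 2)*(l - 3)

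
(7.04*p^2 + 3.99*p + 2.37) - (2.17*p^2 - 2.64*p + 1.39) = 4.87*p^2 + 6.63*p + 0.98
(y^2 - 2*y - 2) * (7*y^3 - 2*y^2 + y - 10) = 7*y^5 - 16*y^4 - 9*y^3 - 8*y^2 + 18*y + 20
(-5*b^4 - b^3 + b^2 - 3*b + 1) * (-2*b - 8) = 10*b^5 + 42*b^4 + 6*b^3 - 2*b^2 + 22*b - 8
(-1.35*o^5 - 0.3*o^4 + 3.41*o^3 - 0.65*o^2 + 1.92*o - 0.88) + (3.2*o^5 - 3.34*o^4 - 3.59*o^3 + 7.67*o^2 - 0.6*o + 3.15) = 1.85*o^5 - 3.64*o^4 - 0.18*o^3 + 7.02*o^2 + 1.32*o + 2.27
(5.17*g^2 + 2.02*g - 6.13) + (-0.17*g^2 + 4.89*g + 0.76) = 5.0*g^2 + 6.91*g - 5.37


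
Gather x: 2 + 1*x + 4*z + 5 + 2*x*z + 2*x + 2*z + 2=x*(2*z + 3) + 6*z + 9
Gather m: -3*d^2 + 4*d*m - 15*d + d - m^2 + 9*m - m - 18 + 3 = -3*d^2 - 14*d - m^2 + m*(4*d + 8) - 15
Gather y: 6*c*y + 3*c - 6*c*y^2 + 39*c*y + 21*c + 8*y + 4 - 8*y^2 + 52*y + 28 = 24*c + y^2*(-6*c - 8) + y*(45*c + 60) + 32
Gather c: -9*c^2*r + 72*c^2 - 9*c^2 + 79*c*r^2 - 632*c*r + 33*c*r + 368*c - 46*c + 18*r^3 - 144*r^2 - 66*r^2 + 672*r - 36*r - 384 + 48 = c^2*(63 - 9*r) + c*(79*r^2 - 599*r + 322) + 18*r^3 - 210*r^2 + 636*r - 336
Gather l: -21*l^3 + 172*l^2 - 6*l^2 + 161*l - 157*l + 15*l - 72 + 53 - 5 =-21*l^3 + 166*l^2 + 19*l - 24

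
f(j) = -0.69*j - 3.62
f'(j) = -0.690000000000000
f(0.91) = -4.25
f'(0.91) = -0.69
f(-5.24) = -0.00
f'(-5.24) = -0.69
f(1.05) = -4.34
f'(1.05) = -0.69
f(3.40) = -5.97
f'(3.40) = -0.69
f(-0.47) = -3.30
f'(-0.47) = -0.69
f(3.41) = -5.97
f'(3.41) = -0.69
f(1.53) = -4.68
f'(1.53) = -0.69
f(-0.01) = -3.61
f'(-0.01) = -0.69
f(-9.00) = 2.59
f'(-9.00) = -0.69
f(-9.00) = 2.59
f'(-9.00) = -0.69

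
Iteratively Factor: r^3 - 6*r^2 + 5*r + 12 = (r - 3)*(r^2 - 3*r - 4) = (r - 4)*(r - 3)*(r + 1)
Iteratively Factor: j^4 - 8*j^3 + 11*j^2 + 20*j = (j)*(j^3 - 8*j^2 + 11*j + 20) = j*(j - 4)*(j^2 - 4*j - 5) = j*(j - 4)*(j + 1)*(j - 5)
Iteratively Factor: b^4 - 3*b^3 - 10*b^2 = (b)*(b^3 - 3*b^2 - 10*b) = b*(b - 5)*(b^2 + 2*b) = b*(b - 5)*(b + 2)*(b)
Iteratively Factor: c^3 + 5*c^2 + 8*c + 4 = (c + 1)*(c^2 + 4*c + 4) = (c + 1)*(c + 2)*(c + 2)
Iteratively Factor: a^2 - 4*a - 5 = (a + 1)*(a - 5)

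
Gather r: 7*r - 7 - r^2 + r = -r^2 + 8*r - 7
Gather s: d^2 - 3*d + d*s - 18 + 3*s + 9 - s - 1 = d^2 - 3*d + s*(d + 2) - 10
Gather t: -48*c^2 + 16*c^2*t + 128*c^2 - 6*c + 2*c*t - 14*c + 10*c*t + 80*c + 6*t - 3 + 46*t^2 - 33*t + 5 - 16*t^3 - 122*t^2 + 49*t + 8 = 80*c^2 + 60*c - 16*t^3 - 76*t^2 + t*(16*c^2 + 12*c + 22) + 10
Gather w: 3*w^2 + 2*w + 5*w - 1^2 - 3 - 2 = 3*w^2 + 7*w - 6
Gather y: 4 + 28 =32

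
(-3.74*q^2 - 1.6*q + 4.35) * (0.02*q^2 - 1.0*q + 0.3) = -0.0748*q^4 + 3.708*q^3 + 0.565*q^2 - 4.83*q + 1.305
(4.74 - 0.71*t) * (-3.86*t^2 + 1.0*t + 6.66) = 2.7406*t^3 - 19.0064*t^2 + 0.0114000000000001*t + 31.5684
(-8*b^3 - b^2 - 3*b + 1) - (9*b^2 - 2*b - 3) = -8*b^3 - 10*b^2 - b + 4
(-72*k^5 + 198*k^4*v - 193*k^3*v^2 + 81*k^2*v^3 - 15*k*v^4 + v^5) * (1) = -72*k^5 + 198*k^4*v - 193*k^3*v^2 + 81*k^2*v^3 - 15*k*v^4 + v^5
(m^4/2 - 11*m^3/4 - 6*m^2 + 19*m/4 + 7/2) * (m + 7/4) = m^5/2 - 15*m^4/8 - 173*m^3/16 - 23*m^2/4 + 189*m/16 + 49/8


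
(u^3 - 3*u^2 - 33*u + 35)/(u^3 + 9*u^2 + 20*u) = (u^2 - 8*u + 7)/(u*(u + 4))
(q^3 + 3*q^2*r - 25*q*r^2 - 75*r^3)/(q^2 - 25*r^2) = q + 3*r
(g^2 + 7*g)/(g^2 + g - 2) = g*(g + 7)/(g^2 + g - 2)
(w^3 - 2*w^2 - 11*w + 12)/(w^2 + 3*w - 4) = (w^2 - w - 12)/(w + 4)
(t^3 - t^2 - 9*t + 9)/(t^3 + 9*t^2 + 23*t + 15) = (t^2 - 4*t + 3)/(t^2 + 6*t + 5)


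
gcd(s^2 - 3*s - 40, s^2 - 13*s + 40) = s - 8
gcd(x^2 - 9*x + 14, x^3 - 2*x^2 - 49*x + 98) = x^2 - 9*x + 14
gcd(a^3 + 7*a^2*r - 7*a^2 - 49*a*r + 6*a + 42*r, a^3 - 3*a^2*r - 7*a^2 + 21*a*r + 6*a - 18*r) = a^2 - 7*a + 6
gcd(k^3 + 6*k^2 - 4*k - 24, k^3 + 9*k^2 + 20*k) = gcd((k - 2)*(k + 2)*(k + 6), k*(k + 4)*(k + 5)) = 1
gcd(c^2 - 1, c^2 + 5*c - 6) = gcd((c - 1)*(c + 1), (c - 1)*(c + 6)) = c - 1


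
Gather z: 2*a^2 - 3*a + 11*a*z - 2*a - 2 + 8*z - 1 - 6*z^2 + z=2*a^2 - 5*a - 6*z^2 + z*(11*a + 9) - 3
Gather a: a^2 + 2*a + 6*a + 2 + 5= a^2 + 8*a + 7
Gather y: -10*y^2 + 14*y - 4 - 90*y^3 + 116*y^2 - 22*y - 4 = -90*y^3 + 106*y^2 - 8*y - 8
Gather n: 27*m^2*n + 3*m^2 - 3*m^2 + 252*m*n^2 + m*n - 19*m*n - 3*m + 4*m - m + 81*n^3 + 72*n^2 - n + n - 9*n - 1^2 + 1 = 81*n^3 + n^2*(252*m + 72) + n*(27*m^2 - 18*m - 9)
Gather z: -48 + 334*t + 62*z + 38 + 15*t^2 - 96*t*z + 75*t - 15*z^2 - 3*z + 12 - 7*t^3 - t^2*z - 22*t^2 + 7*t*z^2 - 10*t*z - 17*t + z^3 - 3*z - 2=-7*t^3 - 7*t^2 + 392*t + z^3 + z^2*(7*t - 15) + z*(-t^2 - 106*t + 56)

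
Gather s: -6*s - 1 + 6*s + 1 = 0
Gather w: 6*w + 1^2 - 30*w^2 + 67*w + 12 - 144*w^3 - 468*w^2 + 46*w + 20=-144*w^3 - 498*w^2 + 119*w + 33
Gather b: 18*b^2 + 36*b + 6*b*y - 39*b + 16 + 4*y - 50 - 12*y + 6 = 18*b^2 + b*(6*y - 3) - 8*y - 28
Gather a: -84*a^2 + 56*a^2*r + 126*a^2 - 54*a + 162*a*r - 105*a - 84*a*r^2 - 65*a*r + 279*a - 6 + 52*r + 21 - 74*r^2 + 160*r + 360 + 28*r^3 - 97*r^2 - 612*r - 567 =a^2*(56*r + 42) + a*(-84*r^2 + 97*r + 120) + 28*r^3 - 171*r^2 - 400*r - 192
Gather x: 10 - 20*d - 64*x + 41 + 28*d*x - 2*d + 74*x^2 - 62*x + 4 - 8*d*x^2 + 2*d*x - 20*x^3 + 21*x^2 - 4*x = -22*d - 20*x^3 + x^2*(95 - 8*d) + x*(30*d - 130) + 55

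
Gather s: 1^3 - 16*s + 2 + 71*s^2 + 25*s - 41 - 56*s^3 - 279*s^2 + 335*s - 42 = -56*s^3 - 208*s^2 + 344*s - 80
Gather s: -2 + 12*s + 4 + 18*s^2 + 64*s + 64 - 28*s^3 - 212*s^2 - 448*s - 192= -28*s^3 - 194*s^2 - 372*s - 126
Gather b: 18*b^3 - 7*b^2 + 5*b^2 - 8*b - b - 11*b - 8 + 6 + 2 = 18*b^3 - 2*b^2 - 20*b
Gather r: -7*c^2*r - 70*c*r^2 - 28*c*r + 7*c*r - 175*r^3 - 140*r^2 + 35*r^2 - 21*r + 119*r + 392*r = -175*r^3 + r^2*(-70*c - 105) + r*(-7*c^2 - 21*c + 490)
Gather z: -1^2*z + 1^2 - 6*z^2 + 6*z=-6*z^2 + 5*z + 1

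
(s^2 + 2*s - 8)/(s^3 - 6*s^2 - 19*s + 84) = (s - 2)/(s^2 - 10*s + 21)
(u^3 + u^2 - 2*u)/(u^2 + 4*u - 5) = u*(u + 2)/(u + 5)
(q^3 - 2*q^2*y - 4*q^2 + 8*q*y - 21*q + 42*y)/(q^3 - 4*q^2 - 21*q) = (q - 2*y)/q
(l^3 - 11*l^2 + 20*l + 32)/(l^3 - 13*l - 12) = (l - 8)/(l + 3)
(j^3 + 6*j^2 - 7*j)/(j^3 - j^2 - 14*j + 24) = j*(j^2 + 6*j - 7)/(j^3 - j^2 - 14*j + 24)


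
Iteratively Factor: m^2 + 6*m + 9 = (m + 3)*(m + 3)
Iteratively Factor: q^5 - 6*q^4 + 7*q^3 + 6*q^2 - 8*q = (q - 4)*(q^4 - 2*q^3 - q^2 + 2*q) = (q - 4)*(q - 1)*(q^3 - q^2 - 2*q) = (q - 4)*(q - 1)*(q + 1)*(q^2 - 2*q) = q*(q - 4)*(q - 1)*(q + 1)*(q - 2)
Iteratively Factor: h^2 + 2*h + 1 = (h + 1)*(h + 1)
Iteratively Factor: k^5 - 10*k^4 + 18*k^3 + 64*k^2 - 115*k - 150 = (k - 5)*(k^4 - 5*k^3 - 7*k^2 + 29*k + 30) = (k - 5)^2*(k^3 - 7*k - 6) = (k - 5)^2*(k + 1)*(k^2 - k - 6) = (k - 5)^2*(k + 1)*(k + 2)*(k - 3)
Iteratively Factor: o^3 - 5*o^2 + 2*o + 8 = (o - 2)*(o^2 - 3*o - 4) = (o - 4)*(o - 2)*(o + 1)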